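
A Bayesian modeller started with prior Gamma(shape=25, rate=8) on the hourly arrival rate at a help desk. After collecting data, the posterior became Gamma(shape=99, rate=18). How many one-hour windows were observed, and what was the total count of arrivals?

Gamma–Poisson conjugacy: posterior shape = α + Σxᵢ, posterior rate = β + n.
Matching: Σxᵢ = 99 − 25 = 74 and n = 18 − 8 = 10.

n = 10 one-hour windows with total 74 arrivals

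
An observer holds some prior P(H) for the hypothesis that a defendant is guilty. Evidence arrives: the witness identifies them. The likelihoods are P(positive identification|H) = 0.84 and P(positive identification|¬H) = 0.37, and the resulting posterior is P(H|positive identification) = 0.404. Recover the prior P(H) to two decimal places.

In odds form, posterior odds = prior odds × likelihood ratio, so prior odds = posterior odds ÷ LR.
Posterior odds = 0.404/(1−0.404) = 0.6779. LR = 0.84/0.37 = 2.2703.
Prior odds = 0.6779/2.2703 = 0.2986, so P(H) = 0.2986/(1+0.2986) ≈ 0.23.

P(H) = 0.23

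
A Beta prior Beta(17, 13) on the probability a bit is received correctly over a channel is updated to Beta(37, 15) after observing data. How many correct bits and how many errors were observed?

20 correct bits and 2 errors

A Beta(a, b) prior with s successes and f failures in binomial data gives a Beta(a+s, b+f) posterior.
So s = 37 − 17 = 20 and f = 15 − 13 = 2.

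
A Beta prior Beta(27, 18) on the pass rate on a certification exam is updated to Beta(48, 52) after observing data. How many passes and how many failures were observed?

21 passes and 34 failures

Beta is conjugate to the binomial likelihood: posterior = Beta(a+s, b+f).
So s = 48 − 27 = 21 and f = 52 − 18 = 34.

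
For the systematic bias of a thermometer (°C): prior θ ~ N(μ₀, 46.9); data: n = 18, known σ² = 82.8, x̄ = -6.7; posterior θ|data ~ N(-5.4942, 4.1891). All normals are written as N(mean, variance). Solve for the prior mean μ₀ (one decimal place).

μ₀ = 6.8

The posterior mean is a precision-weighted average: μ_n = (τ₀μ₀ + τ_data·x̄)/(τ₀+τ_data), with τ₀=1/σ₀² and τ_data=n/σ².
Here τ₀ = 1/46.9 = 0.021322 and τ_data = 18/82.8 = 0.217391, so τ_n = 0.238713.
Rearranging for μ₀: μ₀ = (μ_n·τ_n − τ_data·x̄)/τ₀ = (-5.4942·0.238713 − 0.217391·-6.7) / 0.021322 = 0.144983/0.021322 ≈ 6.8.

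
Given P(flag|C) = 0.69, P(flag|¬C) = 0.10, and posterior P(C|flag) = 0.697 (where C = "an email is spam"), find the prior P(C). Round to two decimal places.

Bayes' rule in odds form gives O(C|E) = O(C)·[P(E|C)/P(E|¬C)], hence O(C) = O(C|E)/LR.
Posterior odds = 0.697/(1−0.697) = 2.3003. LR = 0.69/0.10 = 6.9000.
Prior odds = 2.3003/6.9000 = 0.3334, so P(C) = 0.3334/(1+0.3334) ≈ 0.25.

P(C) = 0.25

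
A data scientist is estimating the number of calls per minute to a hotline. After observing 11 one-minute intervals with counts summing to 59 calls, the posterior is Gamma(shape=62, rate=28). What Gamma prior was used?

Gamma(shape=3, rate=17)

A Gamma(α, β) prior (rate parametrization) on a Poisson rate with n observations summing to S gives posterior Gamma(α+S, β+n).
So α = 62 − 59 = 3 and β = 28 − 11 = 17.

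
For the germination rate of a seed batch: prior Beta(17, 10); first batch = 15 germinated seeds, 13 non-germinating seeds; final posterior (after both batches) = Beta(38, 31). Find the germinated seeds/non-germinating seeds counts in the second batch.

Sequential conjugate updates are equivalent to a single update on the pooled data, so total successes = posterior α − prior α and total failures = posterior β − prior β.
Total across both batches: 38−17=21 germinated seeds, 31−10=21 non-germinating seeds.
Subtract the first batch: 21−15=6 germinated seeds and 21−13=8 non-germinating seeds.

6 germinated seeds and 8 non-germinating seeds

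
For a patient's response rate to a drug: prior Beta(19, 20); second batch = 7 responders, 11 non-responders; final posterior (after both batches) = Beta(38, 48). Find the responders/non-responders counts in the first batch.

Because Beta–binomial updating is additive in the counts, the combined data contributed (α_post−α_prior, β_post−β_prior) successes and failures.
Total across both batches: 38−19=19 responders, 48−20=28 non-responders.
Subtract the second batch: 19−7=12 responders and 28−11=17 non-responders.

12 responders and 17 non-responders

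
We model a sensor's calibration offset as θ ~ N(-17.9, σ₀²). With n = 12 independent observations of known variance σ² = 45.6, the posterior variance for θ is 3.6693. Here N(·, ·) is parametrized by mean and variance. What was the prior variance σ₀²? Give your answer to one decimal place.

σ₀² = 106.7

Posterior precision equals prior precision plus data precision: 1/σ_n² = 1/σ₀² + n/σ².
So 1/σ₀² = 1/3.6693 − 12/45.6 = 0.272532 − 0.263158 = 0.009374.
Hence σ₀² = 1/0.009374 ≈ 106.7.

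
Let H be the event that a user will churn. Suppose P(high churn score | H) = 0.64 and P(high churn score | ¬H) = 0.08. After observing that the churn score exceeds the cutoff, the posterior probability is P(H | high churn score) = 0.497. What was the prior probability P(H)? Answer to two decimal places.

P(H) = 0.11

Bayes' rule in odds form gives O(H|E) = O(H)·[P(E|H)/P(E|¬H)], hence O(H) = O(H|E)/LR.
Posterior odds = 0.497/(1−0.497) = 0.9881. LR = 0.64/0.08 = 8.0000.
Prior odds = 0.9881/8.0000 = 0.1235, so P(H) = 0.1235/(1+0.1235) ≈ 0.11.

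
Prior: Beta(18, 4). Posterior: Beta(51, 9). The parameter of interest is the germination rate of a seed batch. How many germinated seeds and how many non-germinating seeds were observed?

33 germinated seeds and 5 non-germinating seeds

Under Beta–binomial conjugacy the posterior parameters are (α+s, β+f).
So s = 51 − 18 = 33 and f = 9 − 4 = 5.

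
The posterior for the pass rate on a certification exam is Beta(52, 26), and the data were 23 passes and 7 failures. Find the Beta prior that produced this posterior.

Beta(29, 19)

Beta is conjugate to the binomial likelihood: posterior = Beta(α+s, β+f).
So α = 52 − 23 = 29 and β = 26 − 7 = 19.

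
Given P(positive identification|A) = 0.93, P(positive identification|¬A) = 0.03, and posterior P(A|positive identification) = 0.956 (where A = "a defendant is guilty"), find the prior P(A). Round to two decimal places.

P(A) = 0.41

In odds form, posterior odds = prior odds × likelihood ratio, so prior odds = posterior odds ÷ LR.
Posterior odds = 0.956/(1−0.956) = 21.7273. LR = 0.93/0.03 = 31.0000.
Prior odds = 21.7273/31.0000 = 0.7009, so P(A) = 0.7009/(1+0.7009) ≈ 0.41.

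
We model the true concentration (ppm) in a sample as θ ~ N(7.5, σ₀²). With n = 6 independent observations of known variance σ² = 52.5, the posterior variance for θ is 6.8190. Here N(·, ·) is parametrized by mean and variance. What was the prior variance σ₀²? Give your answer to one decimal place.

σ₀² = 30.9

Posterior precision equals prior precision plus data precision: 1/σ_n² = 1/σ₀² + n/σ².
So 1/σ₀² = 1/6.8190 − 6/52.5 = 0.146649 − 0.114286 = 0.032363.
Hence σ₀² = 1/0.032363 ≈ 30.9.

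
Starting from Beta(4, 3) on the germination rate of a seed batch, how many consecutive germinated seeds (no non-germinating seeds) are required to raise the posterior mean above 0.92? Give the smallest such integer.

After k germinated seeds and 0 non-germinating seeds the posterior is Beta(4+k, 3), with mean (4+k)/(4+3+k).
Set (4+k)/(7+k) > 0.92 and solve: k > (0.92·7 − 4)/(1 − 0.92) = 30.500.
The smallest integer exceeding 30.500 is 31, and checking k=31: (35)/(38) = 0.9211 > 0.92.

k = 31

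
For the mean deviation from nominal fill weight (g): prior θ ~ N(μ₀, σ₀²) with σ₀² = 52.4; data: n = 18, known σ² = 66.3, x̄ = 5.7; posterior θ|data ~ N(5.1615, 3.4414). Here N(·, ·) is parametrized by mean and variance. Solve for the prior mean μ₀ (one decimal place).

With known observation variance, the Normal–Normal posterior has precision τ_n = τ₀ + n/σ² and mean μ_n = (τ₀μ₀ + (n/σ²)x̄)/τ_n.
Here τ₀ = 1/52.4 = 0.019084 and τ_data = 18/66.3 = 0.271493, so τ_n = 0.290577.
Rearranging for μ₀: μ₀ = (μ_n·τ_n − τ_data·x̄)/τ₀ = (5.1615·0.290577 − 0.271493·5.7) / 0.019084 = -0.047697/0.019084 ≈ -2.5.

μ₀ = -2.5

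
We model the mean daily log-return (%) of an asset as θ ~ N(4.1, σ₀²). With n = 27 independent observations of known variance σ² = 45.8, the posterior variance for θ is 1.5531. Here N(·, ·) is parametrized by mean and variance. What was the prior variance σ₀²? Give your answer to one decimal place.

Posterior precision equals prior precision plus data precision: 1/σ_n² = 1/σ₀² + n/σ².
So 1/σ₀² = 1/1.5531 − 27/45.8 = 0.643874 − 0.589520 = 0.054354.
Hence σ₀² = 1/0.054354 ≈ 18.4.

σ₀² = 18.4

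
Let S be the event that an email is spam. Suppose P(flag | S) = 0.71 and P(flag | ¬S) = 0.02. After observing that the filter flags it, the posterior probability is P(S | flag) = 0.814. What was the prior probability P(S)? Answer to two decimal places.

Bayes' rule in odds form gives O(S|E) = O(S)·[P(E|S)/P(E|¬S)], hence O(S) = O(S|E)/LR.
Posterior odds = 0.814/(1−0.814) = 4.3763. LR = 0.71/0.02 = 35.5000.
Prior odds = 4.3763/35.5000 = 0.1233, so P(S) = 0.1233/(1+0.1233) ≈ 0.11.

P(S) = 0.11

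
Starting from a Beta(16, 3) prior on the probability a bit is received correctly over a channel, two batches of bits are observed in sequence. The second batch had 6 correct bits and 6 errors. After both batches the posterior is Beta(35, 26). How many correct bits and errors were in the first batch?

13 correct bits and 17 errors

Sequential conjugate updates are equivalent to a single update on the pooled data, so total successes = posterior α − prior α and total failures = posterior β − prior β.
Total across both batches: 35−16=19 correct bits, 26−3=23 errors.
Subtract the second batch: 19−6=13 correct bits and 23−6=17 errors.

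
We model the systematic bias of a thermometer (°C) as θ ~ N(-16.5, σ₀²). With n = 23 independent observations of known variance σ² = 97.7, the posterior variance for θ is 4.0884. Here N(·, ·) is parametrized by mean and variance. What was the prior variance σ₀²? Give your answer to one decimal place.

σ₀² = 108.9

Posterior precision equals prior precision plus data precision: 1/σ_n² = 1/σ₀² + n/σ².
So 1/σ₀² = 1/4.0884 − 23/97.7 = 0.244594 − 0.235415 = 0.009179.
Hence σ₀² = 1/0.009179 ≈ 108.9.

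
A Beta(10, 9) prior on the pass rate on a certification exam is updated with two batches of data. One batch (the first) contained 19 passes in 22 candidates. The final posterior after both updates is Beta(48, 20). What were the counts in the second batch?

19 passes and 8 failures

Sequential conjugate updates are equivalent to a single update on the pooled data, so total successes = posterior α − prior α and total failures = posterior β − prior β.
Total across both batches: 48−10=38 passes, 20−9=11 failures.
Subtract the first batch: 38−19=19 passes and 11−3=8 failures.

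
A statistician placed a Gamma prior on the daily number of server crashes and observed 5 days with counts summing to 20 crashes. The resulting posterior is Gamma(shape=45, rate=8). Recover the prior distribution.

Gamma(shape=25, rate=3)

A Gamma(α, β) prior (rate parametrization) on a Poisson rate with n observations summing to S gives posterior Gamma(α+S, β+n).
So α = 45 − 20 = 25 and β = 8 − 5 = 3.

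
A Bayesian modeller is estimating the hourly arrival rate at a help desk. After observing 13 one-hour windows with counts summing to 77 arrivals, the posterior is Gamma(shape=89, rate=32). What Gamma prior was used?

A Gamma(α, β) prior (rate parametrization) on a Poisson rate with n observations summing to S gives posterior Gamma(α+S, β+n).
So α = 89 − 77 = 12 and β = 32 − 13 = 19.

Gamma(shape=12, rate=19)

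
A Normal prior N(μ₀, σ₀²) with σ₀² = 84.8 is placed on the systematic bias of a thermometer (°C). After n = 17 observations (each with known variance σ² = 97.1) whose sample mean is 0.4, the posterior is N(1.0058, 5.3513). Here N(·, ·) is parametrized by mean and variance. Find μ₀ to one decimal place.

With known observation variance, the Normal–Normal posterior has precision τ_n = τ₀ + n/σ² and mean μ_n = (τ₀μ₀ + (n/σ²)x̄)/τ_n.
Here τ₀ = 1/84.8 = 0.011792 and τ_data = 17/97.1 = 0.175077, so τ_n = 0.186869.
Rearranging for μ₀: μ₀ = (μ_n·τ_n − τ_data·x̄)/τ₀ = (1.0058·0.186869 − 0.175077·0.4) / 0.011792 = 0.117922/0.011792 ≈ 10.0.

μ₀ = 10.0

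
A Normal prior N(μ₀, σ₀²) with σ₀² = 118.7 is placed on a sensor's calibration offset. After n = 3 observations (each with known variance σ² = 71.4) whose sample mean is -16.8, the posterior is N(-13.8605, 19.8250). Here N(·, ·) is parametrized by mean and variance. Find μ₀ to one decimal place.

μ₀ = 0.8

With known observation variance, the Normal–Normal posterior has precision τ_n = τ₀ + n/σ² and mean μ_n = (τ₀μ₀ + (n/σ²)x̄)/τ_n.
Here τ₀ = 1/118.7 = 0.008425 and τ_data = 3/71.4 = 0.042017, so τ_n = 0.050442.
Rearranging for μ₀: μ₀ = (μ_n·τ_n − τ_data·x̄)/τ₀ = (-13.8605·0.050442 − 0.042017·-16.8) / 0.008425 = 0.006734/0.008425 ≈ 0.8.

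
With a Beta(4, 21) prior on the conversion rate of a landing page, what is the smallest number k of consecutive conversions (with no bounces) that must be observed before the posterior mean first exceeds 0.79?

k = 76

After k conversions and 0 bounces the posterior is Beta(4+k, 21), with mean (4+k)/(4+21+k).
Set (4+k)/(25+k) > 0.79 and solve: k > (0.79·25 − 4)/(1 − 0.79) = 75.000.
The smallest integer exceeding 75.000 is 76.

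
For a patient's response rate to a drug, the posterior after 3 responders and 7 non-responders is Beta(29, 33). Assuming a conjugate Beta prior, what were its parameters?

Beta(26, 26)

A Beta(a, b) prior with s successes and f failures in binomial data gives a Beta(a+s, b+f) posterior.
So a = 29 − 3 = 26 and b = 33 − 7 = 26.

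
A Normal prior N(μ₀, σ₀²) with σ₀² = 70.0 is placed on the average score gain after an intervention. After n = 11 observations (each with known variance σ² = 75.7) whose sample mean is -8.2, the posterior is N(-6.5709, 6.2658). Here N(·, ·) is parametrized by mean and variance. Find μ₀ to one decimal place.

The posterior mean is a precision-weighted average: μ_n = (τ₀μ₀ + τ_data·x̄)/(τ₀+τ_data), with τ₀=1/σ₀² and τ_data=n/σ².
Here τ₀ = 1/70.0 = 0.014286 and τ_data = 11/75.7 = 0.145310, so τ_n = 0.159596.
Rearranging for μ₀: μ₀ = (μ_n·τ_n − τ_data·x̄)/τ₀ = (-6.5709·0.159596 − 0.145310·-8.2) / 0.014286 = 0.142853/0.014286 ≈ 10.0.

μ₀ = 10.0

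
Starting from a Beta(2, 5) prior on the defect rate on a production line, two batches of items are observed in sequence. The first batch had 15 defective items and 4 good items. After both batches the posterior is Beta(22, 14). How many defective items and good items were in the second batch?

Because Beta–binomial updating is additive in the counts, the combined data contributed (α_post−α_prior, β_post−β_prior) successes and failures.
Total across both batches: 22−2=20 defective items, 14−5=9 good items.
Subtract the first batch: 20−15=5 defective items and 9−4=5 good items.

5 defective items and 5 good items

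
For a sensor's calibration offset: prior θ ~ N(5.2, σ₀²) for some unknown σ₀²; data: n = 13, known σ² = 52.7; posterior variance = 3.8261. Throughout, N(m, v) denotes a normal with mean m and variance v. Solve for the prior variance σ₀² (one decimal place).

σ₀² = 68.1

For the Normal–Normal model with known σ², precisions add: τ_n = τ₀ + n/σ².
So 1/σ₀² = 1/3.8261 − 13/52.7 = 0.261363 − 0.246679 = 0.014684.
Hence σ₀² = 1/0.014684 ≈ 68.1.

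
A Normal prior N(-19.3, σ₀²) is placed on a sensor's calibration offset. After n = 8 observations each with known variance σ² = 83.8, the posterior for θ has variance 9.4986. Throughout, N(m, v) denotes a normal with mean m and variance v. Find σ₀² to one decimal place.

σ₀² = 101.9

Posterior precision equals prior precision plus data precision: 1/σ_n² = 1/σ₀² + n/σ².
So 1/σ₀² = 1/9.4986 − 8/83.8 = 0.105279 − 0.095465 = 0.009814.
Hence σ₀² = 1/0.009814 ≈ 101.9.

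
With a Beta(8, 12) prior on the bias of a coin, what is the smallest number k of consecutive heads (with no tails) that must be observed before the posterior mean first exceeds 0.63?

k = 13

After k heads and 0 tails the posterior is Beta(8+k, 12), with mean (8+k)/(8+12+k).
Set (8+k)/(20+k) > 0.63 and solve: k > (0.63·20 − 8)/(1 − 0.63) = 12.432.
The smallest integer exceeding 12.432 is 13.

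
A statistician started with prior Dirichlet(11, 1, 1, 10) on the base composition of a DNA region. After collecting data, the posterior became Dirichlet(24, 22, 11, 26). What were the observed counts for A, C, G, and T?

For a Dirichlet(α) prior with multinomial counts c, the posterior is Dirichlet(α + c) componentwise.
Counts are posterior − prior componentwise: 24−11=13, 22−1=21, 11−1=10, 26−10=16.

counts (13, 21, 10, 16)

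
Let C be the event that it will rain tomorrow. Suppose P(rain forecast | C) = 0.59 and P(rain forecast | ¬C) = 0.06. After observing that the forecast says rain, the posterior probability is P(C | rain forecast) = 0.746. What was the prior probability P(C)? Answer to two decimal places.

P(C) = 0.23

Bayes' rule in odds form gives O(C|E) = O(C)·[P(E|C)/P(E|¬C)], hence O(C) = O(C|E)/LR.
Posterior odds = 0.746/(1−0.746) = 2.9370. LR = 0.59/0.06 = 9.8333.
Prior odds = 2.9370/9.8333 = 0.2987, so P(C) = 0.2987/(1+0.2987) ≈ 0.23.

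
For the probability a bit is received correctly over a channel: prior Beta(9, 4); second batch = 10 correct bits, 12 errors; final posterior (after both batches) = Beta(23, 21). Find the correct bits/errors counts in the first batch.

4 correct bits and 5 errors

Sequential conjugate updates are equivalent to a single update on the pooled data, so total successes = posterior α − prior α and total failures = posterior β − prior β.
Total across both batches: 23−9=14 correct bits, 21−4=17 errors.
Subtract the second batch: 14−10=4 correct bits and 17−12=5 errors.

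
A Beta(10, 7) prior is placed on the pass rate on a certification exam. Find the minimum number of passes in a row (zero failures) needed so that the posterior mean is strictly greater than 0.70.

After k passes and 0 failures the posterior is Beta(10+k, 7), with mean (10+k)/(10+7+k).
Set (10+k)/(17+k) > 0.70 and solve: k > (0.70·17 − 10)/(1 − 0.70) = 6.333.
The smallest integer exceeding 6.333 is 7, and checking k=7: (17)/(24) = 0.7083 > 0.70.

k = 7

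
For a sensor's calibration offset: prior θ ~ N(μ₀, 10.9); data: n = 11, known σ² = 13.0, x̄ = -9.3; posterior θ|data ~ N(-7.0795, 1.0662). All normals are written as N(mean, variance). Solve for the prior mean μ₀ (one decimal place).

The posterior mean is a precision-weighted average: μ_n = (τ₀μ₀ + τ_data·x̄)/(τ₀+τ_data), with τ₀=1/σ₀² and τ_data=n/σ².
Here τ₀ = 1/10.9 = 0.091743 and τ_data = 11/13.0 = 0.846154, so τ_n = 0.937897.
Rearranging for μ₀: μ₀ = (μ_n·τ_n − τ_data·x̄)/τ₀ = (-7.0795·0.937897 − 0.846154·-9.3) / 0.091743 = 1.229390/0.091743 ≈ 13.4.

μ₀ = 13.4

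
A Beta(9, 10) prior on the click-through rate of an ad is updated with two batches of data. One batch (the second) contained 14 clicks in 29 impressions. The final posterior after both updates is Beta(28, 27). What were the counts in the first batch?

5 clicks and 2 non-clicks

Sequential conjugate updates are equivalent to a single update on the pooled data, so total successes = posterior α − prior α and total failures = posterior β − prior β.
Total across both batches: 28−9=19 clicks, 27−10=17 non-clicks.
Subtract the second batch: 19−14=5 clicks and 17−15=2 non-clicks.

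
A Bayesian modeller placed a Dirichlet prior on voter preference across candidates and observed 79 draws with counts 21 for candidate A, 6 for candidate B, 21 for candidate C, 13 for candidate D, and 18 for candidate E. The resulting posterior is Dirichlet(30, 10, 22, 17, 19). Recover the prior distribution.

For a Dirichlet(α) prior with multinomial counts c, the posterior is Dirichlet(α + c) componentwise.
Subtract each count from the matching posterior parameter: 30−21=9, 10−6=4, 22−21=1, 17−13=4, 19−18=1.

Dirichlet(9, 4, 1, 4, 1)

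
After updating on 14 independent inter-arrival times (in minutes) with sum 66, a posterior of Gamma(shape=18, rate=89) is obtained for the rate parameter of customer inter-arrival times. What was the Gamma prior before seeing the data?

Gamma(shape=4, rate=23)

For an exponential likelihood with a Gamma(α, β) prior on the rate, n observations with total T give posterior Gamma(α+n, β+T).
So α = 18 − 14 = 4 and β = 89 − 66 = 23.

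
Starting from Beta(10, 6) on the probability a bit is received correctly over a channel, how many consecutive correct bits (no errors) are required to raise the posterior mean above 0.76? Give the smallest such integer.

k = 10

After k correct bits and 0 errors the posterior is Beta(10+k, 6), with mean (10+k)/(10+6+k).
Set (10+k)/(16+k) > 0.76 and solve: k > (0.76·16 − 10)/(1 − 0.76) = 9.000.
The smallest integer exceeding 9.000 is 10.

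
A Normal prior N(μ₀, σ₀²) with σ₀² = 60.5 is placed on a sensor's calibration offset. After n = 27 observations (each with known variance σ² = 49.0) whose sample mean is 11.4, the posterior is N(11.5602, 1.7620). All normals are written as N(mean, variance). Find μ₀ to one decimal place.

μ₀ = 16.9

With known observation variance, the Normal–Normal posterior has precision τ_n = τ₀ + n/σ² and mean μ_n = (τ₀μ₀ + (n/σ²)x̄)/τ_n.
Here τ₀ = 1/60.5 = 0.016529 and τ_data = 27/49.0 = 0.551020, so τ_n = 0.567549.
Rearranging for μ₀: μ₀ = (μ_n·τ_n − τ_data·x̄)/τ₀ = (11.5602·0.567549 − 0.551020·11.4) / 0.016529 = 0.279352/0.016529 ≈ 16.9.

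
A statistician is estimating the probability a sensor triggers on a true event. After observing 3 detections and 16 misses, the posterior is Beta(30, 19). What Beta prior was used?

Beta(27, 3)

Under Beta–binomial conjugacy the posterior parameters are (α+s, β+f).
So α = 30 − 3 = 27 and β = 19 − 16 = 3.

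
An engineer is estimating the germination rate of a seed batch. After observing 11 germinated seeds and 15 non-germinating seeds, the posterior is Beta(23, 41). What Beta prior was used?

A Beta(α, β) prior with s successes and f failures in binomial data gives a Beta(α+s, β+f) posterior.
Subtract the data counts: 23−11=12, 41−15=26.

Beta(12, 26)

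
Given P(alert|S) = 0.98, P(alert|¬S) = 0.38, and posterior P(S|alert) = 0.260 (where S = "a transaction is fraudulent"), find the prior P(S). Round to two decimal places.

P(S) = 0.12

In odds form, posterior odds = prior odds × likelihood ratio, so prior odds = posterior odds ÷ LR.
Posterior odds = 0.260/(1−0.260) = 0.3514. LR = 0.98/0.38 = 2.5789.
Prior odds = 0.3514/2.5789 = 0.1363, so P(S) = 0.1363/(1+0.1363) ≈ 0.12.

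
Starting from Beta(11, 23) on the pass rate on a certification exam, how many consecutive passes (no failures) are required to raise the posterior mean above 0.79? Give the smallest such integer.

After k passes and 0 failures the posterior is Beta(11+k, 23), with mean (11+k)/(11+23+k).
Set (11+k)/(34+k) > 0.79 and solve: k > (0.79·34 − 11)/(1 − 0.79) = 75.524.
The smallest integer exceeding 75.524 is 76.

k = 76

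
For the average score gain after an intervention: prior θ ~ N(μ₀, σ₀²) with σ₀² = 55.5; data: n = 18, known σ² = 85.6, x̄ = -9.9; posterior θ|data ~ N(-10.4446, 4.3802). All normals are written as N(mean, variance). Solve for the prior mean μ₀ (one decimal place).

The posterior mean is a precision-weighted average: μ_n = (τ₀μ₀ + τ_data·x̄)/(τ₀+τ_data), with τ₀=1/σ₀² and τ_data=n/σ².
Here τ₀ = 1/55.5 = 0.018018 and τ_data = 18/85.6 = 0.210280, so τ_n = 0.228298.
Rearranging for μ₀: μ₀ = (μ_n·τ_n − τ_data·x̄)/τ₀ = (-10.4446·0.228298 − 0.210280·-9.9) / 0.018018 = -0.302709/0.018018 ≈ -16.8.

μ₀ = -16.8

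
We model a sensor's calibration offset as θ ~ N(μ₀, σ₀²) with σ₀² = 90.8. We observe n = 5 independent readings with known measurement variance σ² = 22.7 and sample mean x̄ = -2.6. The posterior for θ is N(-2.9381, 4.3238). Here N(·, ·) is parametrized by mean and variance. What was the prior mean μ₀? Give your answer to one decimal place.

μ₀ = -9.7

The posterior mean is a precision-weighted average: μ_n = (τ₀μ₀ + τ_data·x̄)/(τ₀+τ_data), with τ₀=1/σ₀² and τ_data=n/σ².
Here τ₀ = 1/90.8 = 0.011013 and τ_data = 5/22.7 = 0.220264, so τ_n = 0.231277.
Rearranging for μ₀: μ₀ = (μ_n·τ_n − τ_data·x̄)/τ₀ = (-2.9381·0.231277 − 0.220264·-2.6) / 0.011013 = -0.106829/0.011013 ≈ -9.7.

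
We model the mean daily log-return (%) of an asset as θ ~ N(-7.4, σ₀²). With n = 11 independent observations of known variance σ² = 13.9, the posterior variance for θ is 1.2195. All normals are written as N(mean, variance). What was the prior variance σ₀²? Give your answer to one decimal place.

Posterior precision equals prior precision plus data precision: 1/σ_n² = 1/σ₀² + n/σ².
So 1/σ₀² = 1/1.2195 − 11/13.9 = 0.820008 − 0.791367 = 0.028641.
Hence σ₀² = 1/0.028641 ≈ 34.9.

σ₀² = 34.9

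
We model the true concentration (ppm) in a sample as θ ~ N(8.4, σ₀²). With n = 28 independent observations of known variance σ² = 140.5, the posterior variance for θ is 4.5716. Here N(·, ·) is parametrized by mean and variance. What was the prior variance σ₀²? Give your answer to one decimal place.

Posterior precision equals prior precision plus data precision: 1/σ_n² = 1/σ₀² + n/σ².
So 1/σ₀² = 1/4.5716 − 28/140.5 = 0.218742 − 0.199288 = 0.019454.
Hence σ₀² = 1/0.019454 ≈ 51.4.

σ₀² = 51.4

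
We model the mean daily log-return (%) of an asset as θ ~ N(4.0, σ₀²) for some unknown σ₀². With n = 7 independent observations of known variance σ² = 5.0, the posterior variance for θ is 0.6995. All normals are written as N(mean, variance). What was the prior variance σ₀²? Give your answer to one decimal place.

Posterior precision equals prior precision plus data precision: 1/σ_n² = 1/σ₀² + n/σ².
So 1/σ₀² = 1/0.6995 − 7/5.0 = 1.429593 − 1.400000 = 0.029593.
Hence σ₀² = 1/0.029593 ≈ 33.8.

σ₀² = 33.8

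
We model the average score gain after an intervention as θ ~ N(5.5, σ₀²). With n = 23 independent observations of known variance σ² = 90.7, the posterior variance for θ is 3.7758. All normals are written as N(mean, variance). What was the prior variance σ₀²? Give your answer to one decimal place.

Posterior precision equals prior precision plus data precision: 1/σ_n² = 1/σ₀² + n/σ².
So 1/σ₀² = 1/3.7758 − 23/90.7 = 0.264845 − 0.253583 = 0.011262.
Hence σ₀² = 1/0.011262 ≈ 88.8.

σ₀² = 88.8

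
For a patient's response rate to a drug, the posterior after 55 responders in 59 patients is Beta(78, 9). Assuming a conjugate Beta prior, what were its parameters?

Beta is conjugate to the binomial likelihood: posterior = Beta(α+s, β+f).
Subtract the data counts: 78−55=23, 9−4=5.

Beta(23, 5)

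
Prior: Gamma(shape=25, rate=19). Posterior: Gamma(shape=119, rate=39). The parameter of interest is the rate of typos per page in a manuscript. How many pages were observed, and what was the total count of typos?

A Gamma(α, β) prior (rate parametrization) on a Poisson rate with n observations summing to S gives posterior Gamma(α+S, β+n).
Matching: Σxᵢ = 119 − 25 = 94 and n = 39 − 19 = 20.

n = 20 pages with total 94 typos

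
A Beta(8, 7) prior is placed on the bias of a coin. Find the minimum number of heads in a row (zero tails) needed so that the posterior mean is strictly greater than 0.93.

k = 86

After k heads and 0 tails the posterior is Beta(8+k, 7), with mean (8+k)/(8+7+k).
Set (8+k)/(15+k) > 0.93 and solve: k > (0.93·15 − 8)/(1 − 0.93) = 85.000.
The smallest integer exceeding 85.000 is 86.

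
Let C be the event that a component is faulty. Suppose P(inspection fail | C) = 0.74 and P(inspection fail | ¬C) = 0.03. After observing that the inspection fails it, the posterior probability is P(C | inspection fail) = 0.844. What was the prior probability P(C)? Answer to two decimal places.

Bayes' rule in odds form gives O(C|E) = O(C)·[P(E|C)/P(E|¬C)], hence O(C) = O(C|E)/LR.
Posterior odds = 0.844/(1−0.844) = 5.4103. LR = 0.74/0.03 = 24.6667.
Prior odds = 5.4103/24.6667 = 0.2193, so P(C) = 0.2193/(1+0.2193) ≈ 0.18.

P(C) = 0.18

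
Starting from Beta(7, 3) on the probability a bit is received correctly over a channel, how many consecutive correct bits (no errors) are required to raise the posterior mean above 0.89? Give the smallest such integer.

k = 18

After k correct bits and 0 errors the posterior is Beta(7+k, 3), with mean (7+k)/(7+3+k).
Set (7+k)/(10+k) > 0.89 and solve: k > (0.89·10 − 7)/(1 − 0.89) = 17.273.
The smallest integer exceeding 17.273 is 18, and checking k=18: (25)/(28) = 0.8929 > 0.89.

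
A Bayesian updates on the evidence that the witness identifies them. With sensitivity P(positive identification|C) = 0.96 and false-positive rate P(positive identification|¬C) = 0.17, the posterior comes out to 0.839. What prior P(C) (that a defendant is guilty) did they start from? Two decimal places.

P(C) = 0.48

In odds form, posterior odds = prior odds × likelihood ratio, so prior odds = posterior odds ÷ LR.
Posterior odds = 0.839/(1−0.839) = 5.2112. LR = 0.96/0.17 = 5.6471.
Prior odds = 5.2112/5.6471 = 0.9228, so P(C) = 0.9228/(1+0.9228) ≈ 0.48.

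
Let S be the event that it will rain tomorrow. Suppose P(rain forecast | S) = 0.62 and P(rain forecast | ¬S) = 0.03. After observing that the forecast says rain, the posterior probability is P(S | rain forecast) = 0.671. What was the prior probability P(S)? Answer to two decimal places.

P(S) = 0.09

In odds form, posterior odds = prior odds × likelihood ratio, so prior odds = posterior odds ÷ LR.
Posterior odds = 0.671/(1−0.671) = 2.0395. LR = 0.62/0.03 = 20.6667.
Prior odds = 2.0395/20.6667 = 0.0987, so P(S) = 0.0987/(1+0.0987) ≈ 0.09.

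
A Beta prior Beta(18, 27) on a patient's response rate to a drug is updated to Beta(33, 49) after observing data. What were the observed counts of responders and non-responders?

15 responders and 22 non-responders

Under Beta–binomial conjugacy the posterior parameters are (α+s, β+f).
Match parameters: s=33−18=15, f=49−27=22.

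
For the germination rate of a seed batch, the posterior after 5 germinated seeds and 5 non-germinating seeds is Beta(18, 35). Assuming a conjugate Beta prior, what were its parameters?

Beta(13, 30)

A Beta(α, β) prior with s successes and f failures in binomial data gives a Beta(α+s, β+f) posterior.
Subtract the data counts: 18−5=13, 35−5=30.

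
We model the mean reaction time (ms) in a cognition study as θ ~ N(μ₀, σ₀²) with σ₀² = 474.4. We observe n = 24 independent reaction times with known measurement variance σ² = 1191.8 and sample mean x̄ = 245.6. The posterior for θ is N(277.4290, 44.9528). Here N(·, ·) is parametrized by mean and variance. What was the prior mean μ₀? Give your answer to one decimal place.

μ₀ = 581.5

With known observation variance, the Normal–Normal posterior has precision τ_n = τ₀ + n/σ² and mean μ_n = (τ₀μ₀ + (n/σ²)x̄)/τ_n.
Here τ₀ = 1/474.4 = 0.002108 and τ_data = 24/1191.8 = 0.020138, so τ_n = 0.022246.
Rearranging for μ₀: μ₀ = (μ_n·τ_n − τ_data·x̄)/τ₀ = (277.4290·0.022246 − 0.020138·245.6) / 0.002108 = 1.225793/0.002108 ≈ 581.5.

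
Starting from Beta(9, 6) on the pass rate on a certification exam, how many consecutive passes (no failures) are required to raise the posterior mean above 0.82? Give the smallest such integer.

k = 19

After k passes and 0 failures the posterior is Beta(9+k, 6), with mean (9+k)/(9+6+k).
Set (9+k)/(15+k) > 0.82 and solve: k > (0.82·15 − 9)/(1 − 0.82) = 18.333.
The smallest integer exceeding 18.333 is 19.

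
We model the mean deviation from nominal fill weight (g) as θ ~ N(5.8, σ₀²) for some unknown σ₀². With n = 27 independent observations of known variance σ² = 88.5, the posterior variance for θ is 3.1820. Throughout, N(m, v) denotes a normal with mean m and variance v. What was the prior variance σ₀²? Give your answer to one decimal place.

σ₀² = 108.9

Posterior precision equals prior precision plus data precision: 1/σ_n² = 1/σ₀² + n/σ².
So 1/σ₀² = 1/3.1820 − 27/88.5 = 0.314268 − 0.305085 = 0.009183.
Hence σ₀² = 1/0.009183 ≈ 108.9.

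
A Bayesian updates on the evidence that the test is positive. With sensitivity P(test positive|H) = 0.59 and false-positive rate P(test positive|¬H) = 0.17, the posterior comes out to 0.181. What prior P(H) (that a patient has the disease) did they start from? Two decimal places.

Bayes' rule in odds form gives O(H|E) = O(H)·[P(E|H)/P(E|¬H)], hence O(H) = O(H|E)/LR.
Posterior odds = 0.181/(1−0.181) = 0.2210. LR = 0.59/0.17 = 3.4706.
Prior odds = 0.2210/3.4706 = 0.0637, so P(H) = 0.0637/(1+0.0637) ≈ 0.06.

P(H) = 0.06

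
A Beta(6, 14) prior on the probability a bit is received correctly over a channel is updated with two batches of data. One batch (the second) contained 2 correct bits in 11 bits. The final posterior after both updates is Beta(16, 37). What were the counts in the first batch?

Sequential conjugate updates are equivalent to a single update on the pooled data, so total successes = posterior α − prior α and total failures = posterior β − prior β.
Total across both batches: 16−6=10 correct bits, 37−14=23 errors.
Subtract the second batch: 10−2=8 correct bits and 23−9=14 errors.

8 correct bits and 14 errors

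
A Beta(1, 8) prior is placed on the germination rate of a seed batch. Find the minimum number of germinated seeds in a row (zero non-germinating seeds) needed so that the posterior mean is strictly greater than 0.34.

k = 4

After k germinated seeds and 0 non-germinating seeds the posterior is Beta(1+k, 8), with mean (1+k)/(1+8+k).
Set (1+k)/(9+k) > 0.34 and solve: k > (0.34·9 − 1)/(1 − 0.34) = 3.121.
The smallest integer exceeding 3.121 is 4, and checking k=4: (5)/(13) = 0.3846 > 0.34.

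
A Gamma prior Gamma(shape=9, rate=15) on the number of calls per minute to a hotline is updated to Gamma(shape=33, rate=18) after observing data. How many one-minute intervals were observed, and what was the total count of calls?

A Gamma(α, β) prior (rate parametrization) on a Poisson rate with n observations summing to S gives posterior Gamma(α+S, β+n).
Matching: Σxᵢ = 33 − 9 = 24 and n = 18 − 15 = 3.

n = 3 one-minute intervals with total 24 calls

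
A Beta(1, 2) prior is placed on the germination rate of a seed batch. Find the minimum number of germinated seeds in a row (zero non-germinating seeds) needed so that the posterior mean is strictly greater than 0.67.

k = 4

After k germinated seeds and 0 non-germinating seeds the posterior is Beta(1+k, 2), with mean (1+k)/(1+2+k).
Set (1+k)/(3+k) > 0.67 and solve: k > (0.67·3 − 1)/(1 − 0.67) = 3.061.
The smallest integer exceeding 3.061 is 4, and checking k=4: (5)/(7) = 0.7143 > 0.67.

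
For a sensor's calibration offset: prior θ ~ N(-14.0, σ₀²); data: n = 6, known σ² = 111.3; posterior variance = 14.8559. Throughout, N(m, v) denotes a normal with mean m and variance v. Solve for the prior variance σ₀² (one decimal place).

σ₀² = 74.6

Posterior precision equals prior precision plus data precision: 1/σ_n² = 1/σ₀² + n/σ².
So 1/σ₀² = 1/14.8559 − 6/111.3 = 0.067313 − 0.053908 = 0.013405.
Hence σ₀² = 1/0.013405 ≈ 74.6.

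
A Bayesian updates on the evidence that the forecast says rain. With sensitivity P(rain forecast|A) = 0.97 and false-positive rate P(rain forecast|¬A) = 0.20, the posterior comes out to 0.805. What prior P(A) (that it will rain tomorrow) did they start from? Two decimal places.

Bayes' rule in odds form gives O(A|E) = O(A)·[P(E|A)/P(E|¬A)], hence O(A) = O(A|E)/LR.
Posterior odds = 0.805/(1−0.805) = 4.1282. LR = 0.97/0.20 = 4.8500.
Prior odds = 4.1282/4.8500 = 0.8512, so P(A) = 0.8512/(1+0.8512) ≈ 0.46.

P(A) = 0.46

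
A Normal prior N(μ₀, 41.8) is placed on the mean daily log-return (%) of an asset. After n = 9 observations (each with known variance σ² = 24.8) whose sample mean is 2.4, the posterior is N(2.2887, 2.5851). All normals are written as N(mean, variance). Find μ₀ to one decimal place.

The posterior mean is a precision-weighted average: μ_n = (τ₀μ₀ + τ_data·x̄)/(τ₀+τ_data), with τ₀=1/σ₀² and τ_data=n/σ².
Here τ₀ = 1/41.8 = 0.023923 and τ_data = 9/24.8 = 0.362903, so τ_n = 0.386826.
Rearranging for μ₀: μ₀ = (μ_n·τ_n − τ_data·x̄)/τ₀ = (2.2887·0.386826 − 0.362903·2.4) / 0.023923 = 0.014361/0.023923 ≈ 0.6.

μ₀ = 0.6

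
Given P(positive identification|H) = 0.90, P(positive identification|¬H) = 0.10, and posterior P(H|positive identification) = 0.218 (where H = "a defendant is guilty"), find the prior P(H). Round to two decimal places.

Bayes' rule in odds form gives O(H|E) = O(H)·[P(E|H)/P(E|¬H)], hence O(H) = O(H|E)/LR.
Posterior odds = 0.218/(1−0.218) = 0.2788. LR = 0.90/0.10 = 9.0000.
Prior odds = 0.2788/9.0000 = 0.0310, so P(H) = 0.0310/(1+0.0310) ≈ 0.03.

P(H) = 0.03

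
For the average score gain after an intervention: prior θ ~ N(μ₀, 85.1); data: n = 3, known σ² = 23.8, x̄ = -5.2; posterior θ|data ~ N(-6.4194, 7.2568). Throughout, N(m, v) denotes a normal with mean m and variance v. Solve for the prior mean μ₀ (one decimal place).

The posterior mean is a precision-weighted average: μ_n = (τ₀μ₀ + τ_data·x̄)/(τ₀+τ_data), with τ₀=1/σ₀² and τ_data=n/σ².
Here τ₀ = 1/85.1 = 0.011751 and τ_data = 3/23.8 = 0.126050, so τ_n = 0.137801.
Rearranging for μ₀: μ₀ = (μ_n·τ_n − τ_data·x̄)/τ₀ = (-6.4194·0.137801 − 0.126050·-5.2) / 0.011751 = -0.229140/0.011751 ≈ -19.5.

μ₀ = -19.5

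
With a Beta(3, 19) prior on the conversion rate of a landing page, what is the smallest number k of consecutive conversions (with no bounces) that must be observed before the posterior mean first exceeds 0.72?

k = 46

After k conversions and 0 bounces the posterior is Beta(3+k, 19), with mean (3+k)/(3+19+k).
Set (3+k)/(22+k) > 0.72 and solve: k > (0.72·22 − 3)/(1 − 0.72) = 45.857.
The smallest integer exceeding 45.857 is 46.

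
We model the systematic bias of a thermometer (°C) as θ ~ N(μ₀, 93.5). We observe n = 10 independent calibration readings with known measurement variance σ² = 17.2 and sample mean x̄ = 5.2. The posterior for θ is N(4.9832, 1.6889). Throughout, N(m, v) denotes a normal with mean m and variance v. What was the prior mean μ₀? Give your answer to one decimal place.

The posterior mean is a precision-weighted average: μ_n = (τ₀μ₀ + τ_data·x̄)/(τ₀+τ_data), with τ₀=1/σ₀² and τ_data=n/σ².
Here τ₀ = 1/93.5 = 0.010695 and τ_data = 10/17.2 = 0.581395, so τ_n = 0.592090.
Rearranging for μ₀: μ₀ = (μ_n·τ_n − τ_data·x̄)/τ₀ = (4.9832·0.592090 − 0.581395·5.2) / 0.010695 = -0.072751/0.010695 ≈ -6.8.

μ₀ = -6.8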